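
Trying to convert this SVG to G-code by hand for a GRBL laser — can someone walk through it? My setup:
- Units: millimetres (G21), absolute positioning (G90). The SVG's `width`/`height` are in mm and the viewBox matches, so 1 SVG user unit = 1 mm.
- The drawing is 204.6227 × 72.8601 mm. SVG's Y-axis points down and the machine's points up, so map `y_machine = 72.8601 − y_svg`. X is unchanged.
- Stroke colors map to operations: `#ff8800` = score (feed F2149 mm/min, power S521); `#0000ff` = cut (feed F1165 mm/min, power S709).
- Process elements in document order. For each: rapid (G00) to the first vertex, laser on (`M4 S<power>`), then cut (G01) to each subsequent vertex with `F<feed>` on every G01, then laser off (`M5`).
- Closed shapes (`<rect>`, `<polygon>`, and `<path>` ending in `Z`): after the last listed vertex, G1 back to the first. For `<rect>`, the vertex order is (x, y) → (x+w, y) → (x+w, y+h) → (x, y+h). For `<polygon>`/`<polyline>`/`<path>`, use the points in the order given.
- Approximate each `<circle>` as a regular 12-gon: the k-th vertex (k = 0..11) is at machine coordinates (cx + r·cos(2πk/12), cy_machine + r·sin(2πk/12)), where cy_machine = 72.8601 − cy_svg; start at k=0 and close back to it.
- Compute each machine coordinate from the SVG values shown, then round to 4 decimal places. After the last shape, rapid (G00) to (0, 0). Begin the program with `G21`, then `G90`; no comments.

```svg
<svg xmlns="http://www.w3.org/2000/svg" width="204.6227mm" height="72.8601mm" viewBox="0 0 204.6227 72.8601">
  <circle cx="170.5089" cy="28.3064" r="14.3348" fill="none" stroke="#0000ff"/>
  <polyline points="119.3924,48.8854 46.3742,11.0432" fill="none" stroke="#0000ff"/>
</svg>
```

G21
G90
G00 X184.8437 Y44.5537
M4 S709
G01 X182.9232 Y51.7211 F1165
G01 X177.6763 Y56.9680 F1165
G01 X170.5089 Y58.8885 F1165
G01 X163.3415 Y56.9680 F1165
G01 X158.0946 Y51.7211 F1165
G01 X156.1741 Y44.5537 F1165
G01 X158.0946 Y37.3863 F1165
G01 X163.3415 Y32.1394 F1165
G01 X170.5089 Y30.2189 F1165
G01 X177.6763 Y32.1394 F1165
G01 X182.9232 Y37.3863 F1165
G01 X184.8437 Y44.5537 F1165
M5
G00 X119.3924 Y23.9747
M4 S709
G01 X46.3742 Y61.8169 F1165
M5
G00 X0.0000 Y0.0000

Since the viewBox matches the mm dimensions, user units are millimetres directly. The only transform is the Y-flip y_m = 72.8601 − y_svg.

Shape 1 is a circle drawn with `<circle>`. Its stroke #0000ff means cut at S709, F1165. After flipping Y the toolpath is (184.8437,44.5537) → (182.9232,51.7211) → (177.6763,56.9680) → (170.5089,58.8885) → (163.3415,56.9680) → (158.0946,51.7211) → (156.1741,44.5537) → (158.0946,37.3863) → (163.3415,32.1394) → (170.5089,30.2189) → (177.6763,32.1394) → (182.9232,37.3863) → (184.8437,44.5537), returning to the start.

Shape 2 is a line segment drawn with `<polyline>`. Its stroke #0000ff means cut at S709, F1165. After flipping Y the toolpath is (119.3924,23.9747) → (46.3742,61.8169).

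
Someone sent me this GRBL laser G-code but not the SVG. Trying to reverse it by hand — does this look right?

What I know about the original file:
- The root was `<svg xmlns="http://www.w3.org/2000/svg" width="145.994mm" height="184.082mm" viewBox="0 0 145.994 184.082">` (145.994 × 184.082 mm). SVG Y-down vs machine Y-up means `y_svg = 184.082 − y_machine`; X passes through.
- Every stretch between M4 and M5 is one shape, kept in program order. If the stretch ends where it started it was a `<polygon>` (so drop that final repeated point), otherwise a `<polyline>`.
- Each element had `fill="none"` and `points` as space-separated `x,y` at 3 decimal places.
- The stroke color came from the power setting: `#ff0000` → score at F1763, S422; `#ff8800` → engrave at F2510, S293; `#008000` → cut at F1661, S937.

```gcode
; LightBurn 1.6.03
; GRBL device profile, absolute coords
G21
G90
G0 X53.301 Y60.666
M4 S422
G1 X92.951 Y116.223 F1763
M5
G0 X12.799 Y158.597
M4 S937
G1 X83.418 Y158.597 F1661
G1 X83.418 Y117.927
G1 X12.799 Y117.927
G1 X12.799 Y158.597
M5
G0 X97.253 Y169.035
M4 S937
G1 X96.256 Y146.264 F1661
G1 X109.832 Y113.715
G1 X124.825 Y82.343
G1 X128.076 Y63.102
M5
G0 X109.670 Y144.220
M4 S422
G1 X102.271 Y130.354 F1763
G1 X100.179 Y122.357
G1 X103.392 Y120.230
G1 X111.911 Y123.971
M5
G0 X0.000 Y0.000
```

Each laser-on run becomes one SVG element. Flip Y back into SVG space with y_svg = 184.082 − y_machine.

Run 1: S422 ⇒ score layer `#ff0000`. The run is open, so emit a `<polyline>` with points (Y-flipped): 53.301,123.416 92.951,67.859.

Run 2: power S937 maps to stroke `#008000` (cut). The run returns to its start, so emit a `<polygon>` with points (Y-flipped): 12.799,25.485 83.418,25.485 83.418,66.155 12.799,66.155.

Run 3: the run's S937 means `#008000` (cut). The run is open, so emit a `<polyline>` with points (Y-flipped): 97.253,15.047 96.256,37.818 109.832,70.367 124.825,101.739 128.076,120.980.

Run 4: the run's S422 means `#ff0000` (score). The run is open, so emit a `<polyline>` with points (Y-flipped): 109.670,39.862 102.271,53.728 100.179,61.725 103.392,63.852 111.911,60.111.

<svg xmlns="http://www.w3.org/2000/svg" width="145.994mm" height="184.082mm" viewBox="0 0 145.994 184.082">
  <polyline points="53.301,123.416 92.951,67.859" fill="none" stroke="#ff0000"/>
  <polygon points="12.799,25.485 83.418,25.485 83.418,66.155 12.799,66.155" fill="none" stroke="#008000"/>
  <polyline points="97.253,15.047 96.256,37.818 109.832,70.367 124.825,101.739 128.076,120.980" fill="none" stroke="#008000"/>
  <polyline points="109.670,39.862 102.271,53.728 100.179,61.725 103.392,63.852 111.911,60.111" fill="none" stroke="#ff0000"/>
</svg>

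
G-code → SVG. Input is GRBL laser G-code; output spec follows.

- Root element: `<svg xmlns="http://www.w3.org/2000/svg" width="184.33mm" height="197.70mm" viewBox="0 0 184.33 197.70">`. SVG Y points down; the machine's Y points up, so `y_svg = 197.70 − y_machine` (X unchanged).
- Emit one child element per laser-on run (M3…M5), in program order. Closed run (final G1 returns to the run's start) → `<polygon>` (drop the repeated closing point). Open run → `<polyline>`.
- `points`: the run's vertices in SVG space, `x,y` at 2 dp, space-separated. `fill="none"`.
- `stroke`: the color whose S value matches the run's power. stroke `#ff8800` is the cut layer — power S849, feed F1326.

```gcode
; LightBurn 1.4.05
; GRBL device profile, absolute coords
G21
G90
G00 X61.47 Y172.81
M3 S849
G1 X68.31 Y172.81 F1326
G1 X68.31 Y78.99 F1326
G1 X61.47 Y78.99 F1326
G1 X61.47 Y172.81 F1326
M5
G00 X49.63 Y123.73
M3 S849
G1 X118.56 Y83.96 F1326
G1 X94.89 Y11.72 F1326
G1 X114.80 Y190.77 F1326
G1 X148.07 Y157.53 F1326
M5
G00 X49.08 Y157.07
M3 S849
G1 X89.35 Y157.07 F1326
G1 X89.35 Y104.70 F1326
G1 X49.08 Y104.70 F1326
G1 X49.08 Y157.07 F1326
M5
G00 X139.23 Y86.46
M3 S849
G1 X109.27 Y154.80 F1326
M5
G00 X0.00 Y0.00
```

<svg xmlns="http://www.w3.org/2000/svg" width="184.33mm" height="197.70mm" viewBox="0 0 184.33 197.70">
  <polygon points="61.47,24.89 68.31,24.89 68.31,118.71 61.47,118.71" fill="none" stroke="#ff8800"/>
  <polyline points="49.63,73.97 118.56,113.74 94.89,185.98 114.80,6.93 148.07,40.17" fill="none" stroke="#ff8800"/>
  <polygon points="49.08,40.63 89.35,40.63 89.35,93.00 49.08,93.00" fill="none" stroke="#ff8800"/>
  <polyline points="139.23,111.24 109.27,42.90" fill="none" stroke="#ff8800"/>
</svg>

Each laser-on run becomes one SVG element. Flip Y back into SVG space with y_svg = 197.70 − y_machine. Every run uses S849, so all elements get stroke `#ff8800` (cut).

Run 1: The run returns to its start, so emit a `<polygon>` with points (Y-flipped): 61.47,24.89 68.31,24.89 68.31,118.71 61.47,118.71.

Run 2: The run is open, so emit a `<polyline>` with points (Y-flipped): 49.63,73.97 118.56,113.74 94.89,185.98 114.80,6.93 148.07,40.17.

Run 3: The run returns to its start, so emit a `<polygon>` with points (Y-flipped): 49.08,40.63 89.35,40.63 89.35,93.00 49.08,93.00.

Run 4: The run is open, so emit a `<polyline>` with points (Y-flipped): 139.23,111.24 109.27,42.90.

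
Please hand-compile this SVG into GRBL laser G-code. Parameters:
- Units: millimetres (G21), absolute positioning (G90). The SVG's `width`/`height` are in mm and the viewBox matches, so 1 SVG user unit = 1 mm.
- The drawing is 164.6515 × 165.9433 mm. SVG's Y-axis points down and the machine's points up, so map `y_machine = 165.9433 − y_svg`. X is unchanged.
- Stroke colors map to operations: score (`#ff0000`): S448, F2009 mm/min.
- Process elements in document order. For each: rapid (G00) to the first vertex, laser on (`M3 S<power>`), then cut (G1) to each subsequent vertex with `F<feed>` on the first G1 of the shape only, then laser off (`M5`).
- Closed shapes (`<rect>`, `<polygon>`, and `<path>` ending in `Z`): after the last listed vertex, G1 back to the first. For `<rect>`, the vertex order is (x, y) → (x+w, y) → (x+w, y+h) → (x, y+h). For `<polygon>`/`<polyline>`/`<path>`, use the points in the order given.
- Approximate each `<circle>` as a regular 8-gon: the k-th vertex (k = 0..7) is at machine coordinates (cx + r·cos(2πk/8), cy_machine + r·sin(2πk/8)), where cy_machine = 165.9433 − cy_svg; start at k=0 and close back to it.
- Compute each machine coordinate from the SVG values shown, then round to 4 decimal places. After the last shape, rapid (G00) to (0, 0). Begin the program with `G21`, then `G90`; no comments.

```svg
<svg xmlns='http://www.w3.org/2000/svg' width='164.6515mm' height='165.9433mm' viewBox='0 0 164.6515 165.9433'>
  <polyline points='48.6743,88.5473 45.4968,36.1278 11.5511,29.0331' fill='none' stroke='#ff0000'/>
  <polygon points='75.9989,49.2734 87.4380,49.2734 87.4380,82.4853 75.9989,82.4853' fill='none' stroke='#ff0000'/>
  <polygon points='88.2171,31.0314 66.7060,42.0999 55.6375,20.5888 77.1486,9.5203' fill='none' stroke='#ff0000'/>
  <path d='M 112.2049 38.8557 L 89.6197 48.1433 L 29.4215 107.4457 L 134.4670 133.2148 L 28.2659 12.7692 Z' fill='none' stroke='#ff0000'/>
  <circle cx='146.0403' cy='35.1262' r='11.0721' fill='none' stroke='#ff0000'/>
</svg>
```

G21
G90
G00 X48.6743 Y77.3960
M3 S448
G1 X45.4968 Y129.8155 F2009
G1 X11.5511 Y136.9102
M5
G00 X75.9989 Y116.6699
M3 S448
G1 X87.4380 Y116.6699 F2009
G1 X87.4380 Y83.4580
G1 X75.9989 Y83.4580
G1 X75.9989 Y116.6699
M5
G00 X88.2171 Y134.9119
M3 S448
G1 X66.7060 Y123.8434 F2009
G1 X55.6375 Y145.3545
G1 X77.1486 Y156.4230
G1 X88.2171 Y134.9119
M5
G00 X112.2049 Y127.0876
M3 S448
G1 X89.6197 Y117.8000 F2009
G1 X29.4215 Y58.4976
G1 X134.4670 Y32.7285
G1 X28.2659 Y153.1741
G1 X112.2049 Y127.0876
M5
G00 X157.1124 Y130.8171
M3 S448
G1 X153.8695 Y138.6463 F2009
G1 X146.0403 Y141.8892
G1 X138.2111 Y138.6463
G1 X134.9682 Y130.8171
G1 X138.2111 Y122.9879
G1 X146.0403 Y119.7450
G1 X153.8695 Y122.9879
G1 X157.1124 Y130.8171
M5
G00 X0.0000 Y0.0000

viewBox `0 0 164.6515 165.9433` with mm width/height → 1 unit = 1 mm. Flip: y_m = 165.9433 − y_svg.

**Shape 1** — `<polyline>` open polyline, stroke `#ff0000` → score (S448, F2009). Machine vertices: (48.6743,77.3960) → (45.4968,129.8155) → (11.5511,136.9102). Open path.

**Shape 2** — `<polygon>` rectangle, stroke `#ff0000` → score (S448, F2009). Machine vertices: (75.9989,116.6699) → (87.4380,116.6699) → (87.4380,83.4580) → (75.9989,83.4580) → (75.9989,116.6699). Closed: final G1 returns to the first vertex.

**Shape 3** — `<polygon>` regular polygon, stroke `#ff0000` → score (S448, F2009). Machine vertices: (88.2171,134.9119) → (66.7060,123.8434) → (55.6375,145.3545) → (77.1486,156.4230) → (88.2171,134.9119). Closed: final G1 returns to the first vertex.

**Shape 4** — `<path>` closed polygon, stroke `#ff0000` → score (S448, F2009). Machine vertices: (112.2049,127.0876) → (89.6197,117.8000) → (29.4215,58.4976) → (134.4670,32.7285) → (28.2659,153.1741) → (112.2049,127.0876). Closed: final G1 returns to the first vertex.

**Shape 5** — `<circle>` circle, stroke `#ff0000` → score (S448, F2009). Machine vertices: (157.1124,130.8171) → (153.8695,138.6463) → (146.0403,141.8892) → (138.2111,138.6463) → (134.9682,130.8171) → (138.2111,122.9879) → (146.0403,119.7450) → (153.8695,122.9879) → (157.1124,130.8171). Closed: final G1 returns to the first vertex.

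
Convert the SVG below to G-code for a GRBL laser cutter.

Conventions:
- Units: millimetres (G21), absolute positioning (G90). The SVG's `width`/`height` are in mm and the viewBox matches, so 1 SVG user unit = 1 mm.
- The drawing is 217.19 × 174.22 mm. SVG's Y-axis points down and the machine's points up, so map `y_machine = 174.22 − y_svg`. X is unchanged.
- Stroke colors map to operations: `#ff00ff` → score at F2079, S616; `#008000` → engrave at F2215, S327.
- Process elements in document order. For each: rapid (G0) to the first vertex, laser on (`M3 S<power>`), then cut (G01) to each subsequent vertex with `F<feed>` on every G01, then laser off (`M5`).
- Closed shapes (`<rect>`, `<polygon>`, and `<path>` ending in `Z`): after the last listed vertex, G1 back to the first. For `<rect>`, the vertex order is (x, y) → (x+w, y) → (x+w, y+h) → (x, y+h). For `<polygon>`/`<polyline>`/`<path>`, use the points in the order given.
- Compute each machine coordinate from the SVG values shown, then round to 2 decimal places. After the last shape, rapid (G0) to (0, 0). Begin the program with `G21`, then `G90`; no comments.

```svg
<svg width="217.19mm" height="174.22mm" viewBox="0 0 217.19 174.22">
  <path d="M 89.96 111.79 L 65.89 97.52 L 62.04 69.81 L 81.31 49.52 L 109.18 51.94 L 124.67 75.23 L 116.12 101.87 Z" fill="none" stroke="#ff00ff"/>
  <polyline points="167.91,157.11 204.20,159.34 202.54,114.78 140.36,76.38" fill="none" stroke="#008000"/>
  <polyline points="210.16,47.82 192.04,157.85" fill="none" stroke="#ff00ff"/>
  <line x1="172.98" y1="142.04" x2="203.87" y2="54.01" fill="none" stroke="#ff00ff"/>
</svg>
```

G21
G90
G0 X89.96 Y62.43
M3 S616
G01 X65.89 Y76.70 F2079
G01 X62.04 Y104.41 F2079
G01 X81.31 Y124.70 F2079
G01 X109.18 Y122.28 F2079
G01 X124.67 Y98.99 F2079
G01 X116.12 Y72.35 F2079
G01 X89.96 Y62.43 F2079
M5
G0 X167.91 Y17.11
M3 S327
G01 X204.20 Y14.88 F2215
G01 X202.54 Y59.44 F2215
G01 X140.36 Y97.84 F2215
M5
G0 X210.16 Y126.40
M3 S616
G01 X192.04 Y16.37 F2079
M5
G0 X172.98 Y32.18
M3 S616
G01 X203.87 Y120.21 F2079
M5
G0 X0.00 Y0.00

1 u = 1 mm; y_m = 174.22 − y.

[1] `<path>` regular polygon, #ff00ff→score S616 F2079: (89.96,62.43) → (65.89,76.70) → (62.04,104.41) → (81.31,124.70) → (109.18,122.28) → (124.67,98.99) → (116.12,72.35) → (89.96,62.43) (closed)

[2] `<polyline>` open polyline, #008000→engrave S327 F2215: (167.91,17.11) → (204.20,14.88) → (202.54,59.44) → (140.36,97.84)

[3] `<polyline>` line segment, #ff00ff→score S616 F2079: (210.16,126.40) → (192.04,16.37)

[4] `<line>` line segment, #ff00ff→score S616 F2079: (172.98,32.18) → (203.87,120.21)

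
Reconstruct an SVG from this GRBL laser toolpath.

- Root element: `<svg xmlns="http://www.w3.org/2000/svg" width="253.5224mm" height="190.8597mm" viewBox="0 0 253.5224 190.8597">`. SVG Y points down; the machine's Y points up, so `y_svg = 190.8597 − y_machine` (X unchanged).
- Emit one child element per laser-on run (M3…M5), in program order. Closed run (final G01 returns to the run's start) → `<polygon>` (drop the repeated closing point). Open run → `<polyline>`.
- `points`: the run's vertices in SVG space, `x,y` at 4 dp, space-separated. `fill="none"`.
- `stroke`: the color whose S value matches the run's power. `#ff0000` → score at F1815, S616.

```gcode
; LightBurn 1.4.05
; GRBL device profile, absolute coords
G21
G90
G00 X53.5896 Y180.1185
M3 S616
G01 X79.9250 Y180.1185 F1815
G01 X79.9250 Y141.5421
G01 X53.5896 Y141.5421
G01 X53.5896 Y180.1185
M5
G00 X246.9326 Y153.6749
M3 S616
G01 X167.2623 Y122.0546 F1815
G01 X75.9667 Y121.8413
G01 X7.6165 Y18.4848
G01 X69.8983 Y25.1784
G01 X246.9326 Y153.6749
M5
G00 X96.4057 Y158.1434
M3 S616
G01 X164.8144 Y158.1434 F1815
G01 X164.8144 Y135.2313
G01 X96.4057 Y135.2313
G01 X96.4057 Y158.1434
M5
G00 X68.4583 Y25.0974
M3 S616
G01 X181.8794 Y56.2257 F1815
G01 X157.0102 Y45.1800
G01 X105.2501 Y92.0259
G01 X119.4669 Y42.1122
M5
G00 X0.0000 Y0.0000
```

Each laser-on run becomes one SVG element. Flip Y back into SVG space with y_svg = 190.8597 − y_machine. Every run uses S616, so all elements get stroke `#ff0000` (score).

Run 1: The run returns to its start, so emit a `<polygon>` with points (Y-flipped): 53.5896,10.7412 79.9250,10.7412 79.9250,49.3176 53.5896,49.3176.

Run 2: The run returns to its start, so emit a `<polygon>` with points (Y-flipped): 246.9326,37.1848 167.2623,68.8051 75.9667,69.0184 7.6165,172.3749 69.8983,165.6813.

Run 3: The run returns to its start, so emit a `<polygon>` with points (Y-flipped): 96.4057,32.7163 164.8144,32.7163 164.8144,55.6284 96.4057,55.6284.

Run 4: The run is open, so emit a `<polyline>` with points (Y-flipped): 68.4583,165.7623 181.8794,134.6340 157.0102,145.6797 105.2501,98.8338 119.4669,148.7475.

<svg xmlns="http://www.w3.org/2000/svg" width="253.5224mm" height="190.8597mm" viewBox="0 0 253.5224 190.8597">
  <polygon points="53.5896,10.7412 79.9250,10.7412 79.9250,49.3176 53.5896,49.3176" fill="none" stroke="#ff0000"/>
  <polygon points="246.9326,37.1848 167.2623,68.8051 75.9667,69.0184 7.6165,172.3749 69.8983,165.6813" fill="none" stroke="#ff0000"/>
  <polygon points="96.4057,32.7163 164.8144,32.7163 164.8144,55.6284 96.4057,55.6284" fill="none" stroke="#ff0000"/>
  <polyline points="68.4583,165.7623 181.8794,134.6340 157.0102,145.6797 105.2501,98.8338 119.4669,148.7475" fill="none" stroke="#ff0000"/>
</svg>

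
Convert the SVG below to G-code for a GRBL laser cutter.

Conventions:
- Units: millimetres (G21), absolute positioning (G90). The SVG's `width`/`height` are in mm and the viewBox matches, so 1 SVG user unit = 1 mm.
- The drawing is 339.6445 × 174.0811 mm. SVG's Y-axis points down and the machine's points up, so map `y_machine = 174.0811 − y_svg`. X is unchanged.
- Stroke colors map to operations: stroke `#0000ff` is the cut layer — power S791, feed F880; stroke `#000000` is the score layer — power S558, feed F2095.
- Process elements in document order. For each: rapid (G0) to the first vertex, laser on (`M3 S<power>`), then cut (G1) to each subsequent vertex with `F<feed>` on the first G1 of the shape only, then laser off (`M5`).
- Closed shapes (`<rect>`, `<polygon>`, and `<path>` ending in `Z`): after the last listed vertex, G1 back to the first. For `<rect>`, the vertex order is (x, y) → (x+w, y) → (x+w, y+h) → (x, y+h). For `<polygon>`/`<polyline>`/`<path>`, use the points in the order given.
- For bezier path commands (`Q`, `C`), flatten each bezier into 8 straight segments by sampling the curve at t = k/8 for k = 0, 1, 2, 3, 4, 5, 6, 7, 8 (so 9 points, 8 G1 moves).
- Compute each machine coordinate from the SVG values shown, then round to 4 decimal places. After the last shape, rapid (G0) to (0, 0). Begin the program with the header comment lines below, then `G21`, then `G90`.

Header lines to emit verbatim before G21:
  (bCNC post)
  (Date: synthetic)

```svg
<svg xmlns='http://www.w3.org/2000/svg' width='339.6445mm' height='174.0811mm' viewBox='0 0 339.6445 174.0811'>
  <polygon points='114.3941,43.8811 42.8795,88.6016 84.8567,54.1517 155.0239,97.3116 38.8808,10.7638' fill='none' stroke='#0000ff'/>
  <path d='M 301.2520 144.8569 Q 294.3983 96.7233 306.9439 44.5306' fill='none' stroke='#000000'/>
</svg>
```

1 u = 1 mm; y_m = 174.0811 − y.

[1] `<polygon>` closed polygon, #0000ff→cut S791 F880: (114.3941,130.2000) → (42.8795,85.4795) → (84.8567,119.9294) → (155.0239,76.7695) → (38.8808,163.3173) → (114.3941,130.2000) (closed)

[2] `<path>` quadratic bezier, #000000→score S558 F2095: (301.2520,29.2242) → (299.8417,41.3210) → (299.0376,53.5447) → (298.8398,65.8952) → (299.2481,78.3726) → (300.2627,90.9768) → (301.8836,103.7078) → (304.1106,116.5657) → (306.9439,129.5505)

(bCNC post)
(Date: synthetic)
G21
G90
G0 X114.3941 Y130.2000
M3 S791
G1 X42.8795 Y85.4795 F880
G1 X84.8567 Y119.9294
G1 X155.0239 Y76.7695
G1 X38.8808 Y163.3173
G1 X114.3941 Y130.2000
M5
G0 X301.2520 Y29.2242
M3 S558
G1 X299.8417 Y41.3210 F2095
G1 X299.0376 Y53.5447
G1 X298.8398 Y65.8952
G1 X299.2481 Y78.3726
G1 X300.2627 Y90.9768
G1 X301.8836 Y103.7078
G1 X304.1106 Y116.5657
G1 X306.9439 Y129.5505
M5
G0 X0.0000 Y0.0000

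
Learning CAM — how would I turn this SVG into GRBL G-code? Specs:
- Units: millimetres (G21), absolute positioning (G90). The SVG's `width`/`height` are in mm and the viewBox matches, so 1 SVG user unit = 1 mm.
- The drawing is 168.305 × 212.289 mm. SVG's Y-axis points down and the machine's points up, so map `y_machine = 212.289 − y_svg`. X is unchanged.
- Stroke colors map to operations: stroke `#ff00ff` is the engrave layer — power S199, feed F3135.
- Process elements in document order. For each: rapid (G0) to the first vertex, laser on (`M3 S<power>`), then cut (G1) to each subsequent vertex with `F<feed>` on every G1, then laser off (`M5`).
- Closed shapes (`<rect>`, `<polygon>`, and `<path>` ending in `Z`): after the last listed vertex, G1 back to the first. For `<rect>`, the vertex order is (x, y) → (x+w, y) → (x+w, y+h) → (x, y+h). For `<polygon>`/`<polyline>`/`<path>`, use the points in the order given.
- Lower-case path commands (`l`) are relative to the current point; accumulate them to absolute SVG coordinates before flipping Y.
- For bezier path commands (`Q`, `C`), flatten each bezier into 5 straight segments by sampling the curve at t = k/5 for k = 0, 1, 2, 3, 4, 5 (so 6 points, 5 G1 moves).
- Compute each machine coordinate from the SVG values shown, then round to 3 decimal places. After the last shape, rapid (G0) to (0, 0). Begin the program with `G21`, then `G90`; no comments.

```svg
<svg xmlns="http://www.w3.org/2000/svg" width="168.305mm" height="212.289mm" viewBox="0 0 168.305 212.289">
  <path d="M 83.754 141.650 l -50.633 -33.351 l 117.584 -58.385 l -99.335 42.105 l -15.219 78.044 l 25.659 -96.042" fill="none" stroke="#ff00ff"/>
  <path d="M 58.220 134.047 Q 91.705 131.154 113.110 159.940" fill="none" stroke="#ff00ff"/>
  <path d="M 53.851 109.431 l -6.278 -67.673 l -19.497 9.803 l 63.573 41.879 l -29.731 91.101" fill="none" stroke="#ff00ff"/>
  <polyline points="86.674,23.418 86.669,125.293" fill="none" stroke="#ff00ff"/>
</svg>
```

Since the viewBox matches the mm dimensions, user units are millimetres directly. The only transform is the Y-flip y_m = 212.289 − y_svg.

Shape 1 is a open polyline drawn with `<path>`. Its stroke #ff00ff means engrave at S199, F3135. After flipping Y the toolpath is (83.754,70.639) → (33.121,103.990) → (150.705,162.375) → (51.370,120.270) → (36.151,42.226) → (61.810,138.268).

Shape 2 is a quadratic bezier drawn with `<path>`. Its stroke #ff00ff means engrave at S199, F3135. After flipping Y the toolpath is (58.220,78.242) → (71.131,78.132) → (83.075,75.488) → (94.053,70.309) → (104.065,62.596) → (113.110,52.349).

Shape 3 is a open polyline drawn with `<path>`. Its stroke #ff00ff means engrave at S199, F3135. After flipping Y the toolpath is (53.851,102.858) → (47.573,170.531) → (28.076,160.728) → (91.649,118.849) → (61.918,27.748).

Shape 4 is a line segment drawn with `<polyline>`. Its stroke #ff00ff means engrave at S199, F3135. After flipping Y the toolpath is (86.674,188.871) → (86.669,86.996).

G21
G90
G0 X83.754 Y70.639
M3 S199
G1 X33.121 Y103.990 F3135
G1 X150.705 Y162.375 F3135
G1 X51.370 Y120.270 F3135
G1 X36.151 Y42.226 F3135
G1 X61.810 Y138.268 F3135
M5
G0 X58.220 Y78.242
M3 S199
G1 X71.131 Y78.132 F3135
G1 X83.075 Y75.488 F3135
G1 X94.053 Y70.309 F3135
G1 X104.065 Y62.596 F3135
G1 X113.110 Y52.349 F3135
M5
G0 X53.851 Y102.858
M3 S199
G1 X47.573 Y170.531 F3135
G1 X28.076 Y160.728 F3135
G1 X91.649 Y118.849 F3135
G1 X61.918 Y27.748 F3135
M5
G0 X86.674 Y188.871
M3 S199
G1 X86.669 Y86.996 F3135
M5
G0 X0.000 Y0.000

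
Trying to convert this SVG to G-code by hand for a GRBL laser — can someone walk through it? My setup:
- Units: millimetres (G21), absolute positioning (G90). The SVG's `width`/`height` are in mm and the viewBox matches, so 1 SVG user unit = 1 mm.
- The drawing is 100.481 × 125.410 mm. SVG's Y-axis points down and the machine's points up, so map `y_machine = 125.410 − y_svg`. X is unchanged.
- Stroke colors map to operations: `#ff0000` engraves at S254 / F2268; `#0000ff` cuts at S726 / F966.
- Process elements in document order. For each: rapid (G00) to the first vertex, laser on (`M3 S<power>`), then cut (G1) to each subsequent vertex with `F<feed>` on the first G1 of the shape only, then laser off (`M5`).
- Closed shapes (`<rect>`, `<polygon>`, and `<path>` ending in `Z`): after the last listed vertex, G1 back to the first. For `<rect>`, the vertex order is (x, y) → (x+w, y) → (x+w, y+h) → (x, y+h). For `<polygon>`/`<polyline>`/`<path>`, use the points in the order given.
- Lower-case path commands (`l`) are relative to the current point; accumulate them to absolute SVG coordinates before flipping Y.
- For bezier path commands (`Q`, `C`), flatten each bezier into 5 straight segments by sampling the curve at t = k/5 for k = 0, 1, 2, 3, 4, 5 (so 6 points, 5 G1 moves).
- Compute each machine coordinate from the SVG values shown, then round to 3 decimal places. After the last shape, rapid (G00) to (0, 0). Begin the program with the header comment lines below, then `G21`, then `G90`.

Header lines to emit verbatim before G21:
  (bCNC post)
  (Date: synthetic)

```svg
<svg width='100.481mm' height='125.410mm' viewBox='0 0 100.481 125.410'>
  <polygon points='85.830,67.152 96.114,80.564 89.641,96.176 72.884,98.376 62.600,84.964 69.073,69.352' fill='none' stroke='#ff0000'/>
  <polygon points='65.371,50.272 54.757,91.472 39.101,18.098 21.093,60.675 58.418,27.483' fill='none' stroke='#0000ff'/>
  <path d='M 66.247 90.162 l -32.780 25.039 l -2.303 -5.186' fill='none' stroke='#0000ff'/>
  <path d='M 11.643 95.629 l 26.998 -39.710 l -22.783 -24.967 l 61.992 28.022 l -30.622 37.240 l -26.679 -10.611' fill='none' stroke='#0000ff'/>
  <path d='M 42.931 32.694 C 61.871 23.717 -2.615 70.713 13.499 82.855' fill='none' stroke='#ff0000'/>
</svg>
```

Since the viewBox matches the mm dimensions, user units are millimetres directly. The only transform is the Y-flip y_m = 125.410 − y_svg.

Shape 1 is a regular polygon drawn with `<polygon>`. Its stroke #ff0000 means engrave at S254, F2268. After flipping Y the toolpath is (85.830,58.258) → (96.114,44.846) → (89.641,29.234) → (72.884,27.034) → (62.600,40.446) → (69.073,56.058) → (85.830,58.258), returning to the start.

Shape 2 is a closed polygon drawn with `<polygon>`. Its stroke #0000ff means cut at S726, F966. After flipping Y the toolpath is (65.371,75.138) → (54.757,33.938) → (39.101,107.312) → (21.093,64.735) → (58.418,97.927) → (65.371,75.138), returning to the start.

Shape 3 is a open polyline drawn with `<path>`. Its stroke #0000ff means cut at S726, F966. After flipping Y the toolpath is (66.247,35.248) → (33.467,10.209) → (31.164,15.395).

Shape 4 is a open polyline drawn with `<path>`. Its stroke #0000ff means cut at S726, F966. After flipping Y the toolpath is (11.643,29.781) → (38.641,69.491) → (15.858,94.458) → (77.850,66.436) → (47.228,29.196) → (20.549,39.807).

Shape 5 is a cubic bezier drawn with `<path>`. Its stroke #ff0000 means engrave at S254, F2268. After flipping Y the toolpath is (42.931,92.716) → (45.596,92.112) → (36.112,82.434) → (22.353,68.042) → (12.190,53.296) → (13.499,42.555).

(bCNC post)
(Date: synthetic)
G21
G90
G00 X85.830 Y58.258
M3 S254
G1 X96.114 Y44.846 F2268
G1 X89.641 Y29.234
G1 X72.884 Y27.034
G1 X62.600 Y40.446
G1 X69.073 Y56.058
G1 X85.830 Y58.258
M5
G00 X65.371 Y75.138
M3 S726
G1 X54.757 Y33.938 F966
G1 X39.101 Y107.312
G1 X21.093 Y64.735
G1 X58.418 Y97.927
G1 X65.371 Y75.138
M5
G00 X66.247 Y35.248
M3 S726
G1 X33.467 Y10.209 F966
G1 X31.164 Y15.395
M5
G00 X11.643 Y29.781
M3 S726
G1 X38.641 Y69.491 F966
G1 X15.858 Y94.458
G1 X77.850 Y66.436
G1 X47.228 Y29.196
G1 X20.549 Y39.807
M5
G00 X42.931 Y92.716
M3 S254
G1 X45.596 Y92.112 F2268
G1 X36.112 Y82.434
G1 X22.353 Y68.042
G1 X12.190 Y53.296
G1 X13.499 Y42.555
M5
G00 X0.000 Y0.000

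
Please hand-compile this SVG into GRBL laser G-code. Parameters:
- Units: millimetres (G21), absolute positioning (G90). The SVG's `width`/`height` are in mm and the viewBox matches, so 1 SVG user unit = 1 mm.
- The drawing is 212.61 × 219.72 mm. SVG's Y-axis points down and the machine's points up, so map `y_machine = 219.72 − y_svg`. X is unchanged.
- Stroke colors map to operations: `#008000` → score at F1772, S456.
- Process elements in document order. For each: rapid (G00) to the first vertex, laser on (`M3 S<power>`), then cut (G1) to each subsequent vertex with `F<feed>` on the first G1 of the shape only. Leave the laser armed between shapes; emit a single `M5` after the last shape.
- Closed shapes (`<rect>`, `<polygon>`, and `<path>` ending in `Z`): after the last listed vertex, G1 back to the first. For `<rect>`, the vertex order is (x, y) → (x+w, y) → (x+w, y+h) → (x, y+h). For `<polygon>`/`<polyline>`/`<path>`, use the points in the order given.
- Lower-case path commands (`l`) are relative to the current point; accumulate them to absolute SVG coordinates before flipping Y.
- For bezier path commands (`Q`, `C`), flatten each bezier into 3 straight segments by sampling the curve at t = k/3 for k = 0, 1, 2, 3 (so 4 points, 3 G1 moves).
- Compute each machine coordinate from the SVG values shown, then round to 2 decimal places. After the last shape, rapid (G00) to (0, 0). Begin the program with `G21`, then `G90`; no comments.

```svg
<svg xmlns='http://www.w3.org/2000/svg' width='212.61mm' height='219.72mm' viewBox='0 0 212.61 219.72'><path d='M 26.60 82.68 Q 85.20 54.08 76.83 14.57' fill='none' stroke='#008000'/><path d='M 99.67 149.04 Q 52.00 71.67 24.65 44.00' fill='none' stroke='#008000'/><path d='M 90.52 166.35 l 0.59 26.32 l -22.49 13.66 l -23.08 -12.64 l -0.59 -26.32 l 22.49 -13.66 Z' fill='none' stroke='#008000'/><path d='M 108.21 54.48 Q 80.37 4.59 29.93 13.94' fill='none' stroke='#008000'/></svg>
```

Since the viewBox matches the mm dimensions, user units are millimetres directly. The only transform is the Y-flip y_m = 219.72 − y_svg.

Shape 1 is a quadratic bezier drawn with `<path>`. Its stroke #008000 means score at S456, F1772. After flipping Y the toolpath is (26.60,137.04) → (58.23,157.32) → (74.97,180.02) → (76.83,205.15).

Shape 2 is a quadratic bezier drawn with `<path>`. Its stroke #008000 means score at S456, F1772. After flipping Y the toolpath is (99.67,70.68) → (70.15,116.74) → (45.14,151.75) → (24.65,175.72).

Shape 3 is a regular polygon drawn with `<path>`. Its stroke #008000 means score at S456, F1772. After flipping Y the toolpath is (90.52,53.37) → (91.11,27.05) → (68.62,13.39) → (45.54,26.03) → (44.95,52.35) → (67.44,66.01) → (90.52,53.37), returning to the start.

Shape 4 is a quadratic bezier drawn with `<path>`. Its stroke #008000 means score at S456, F1772. After flipping Y the toolpath is (108.21,165.24) → (87.14,191.92) → (61.05,205.43) → (29.93,205.78).

G21
G90
G00 X26.60 Y137.04
M3 S456
G1 X58.23 Y157.32 F1772
G1 X74.97 Y180.02
G1 X76.83 Y205.15
G00 X99.67 Y70.68
M3 S456
G1 X70.15 Y116.74 F1772
G1 X45.14 Y151.75
G1 X24.65 Y175.72
G00 X90.52 Y53.37
M3 S456
G1 X91.11 Y27.05 F1772
G1 X68.62 Y13.39
G1 X45.54 Y26.03
G1 X44.95 Y52.35
G1 X67.44 Y66.01
G1 X90.52 Y53.37
G00 X108.21 Y165.24
M3 S456
G1 X87.14 Y191.92 F1772
G1 X61.05 Y205.43
G1 X29.93 Y205.78
M5
G00 X0.00 Y0.00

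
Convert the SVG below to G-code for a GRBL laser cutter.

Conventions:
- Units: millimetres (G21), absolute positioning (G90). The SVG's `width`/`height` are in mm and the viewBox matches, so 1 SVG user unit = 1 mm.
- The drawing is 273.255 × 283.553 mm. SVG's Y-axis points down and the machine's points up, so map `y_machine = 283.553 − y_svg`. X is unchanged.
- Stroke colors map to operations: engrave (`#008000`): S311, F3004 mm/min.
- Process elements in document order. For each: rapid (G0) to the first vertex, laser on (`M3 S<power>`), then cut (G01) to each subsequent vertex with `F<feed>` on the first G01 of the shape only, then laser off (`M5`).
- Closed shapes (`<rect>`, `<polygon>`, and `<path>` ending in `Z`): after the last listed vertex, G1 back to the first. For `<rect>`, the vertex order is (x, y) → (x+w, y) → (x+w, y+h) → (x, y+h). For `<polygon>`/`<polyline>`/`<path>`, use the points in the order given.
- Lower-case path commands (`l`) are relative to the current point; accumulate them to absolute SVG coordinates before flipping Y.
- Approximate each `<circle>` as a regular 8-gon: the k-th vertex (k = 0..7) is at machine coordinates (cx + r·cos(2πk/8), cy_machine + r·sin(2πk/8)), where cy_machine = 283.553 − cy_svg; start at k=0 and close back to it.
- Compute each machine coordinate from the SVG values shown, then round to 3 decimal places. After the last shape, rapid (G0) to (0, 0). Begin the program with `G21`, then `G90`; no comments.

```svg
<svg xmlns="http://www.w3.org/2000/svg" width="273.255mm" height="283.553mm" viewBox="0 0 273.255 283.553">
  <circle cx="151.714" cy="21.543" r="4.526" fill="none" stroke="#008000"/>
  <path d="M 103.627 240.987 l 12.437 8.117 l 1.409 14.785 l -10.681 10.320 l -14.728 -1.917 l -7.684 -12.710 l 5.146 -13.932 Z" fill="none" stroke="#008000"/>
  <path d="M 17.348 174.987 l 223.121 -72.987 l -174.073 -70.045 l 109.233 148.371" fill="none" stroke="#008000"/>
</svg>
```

viewBox `0 0 273.255 283.553` with mm width/height → 1 unit = 1 mm. Flip: y_m = 283.553 − y_svg.

**Shape 1** — `<circle>` circle, stroke `#008000` → engrave (S311, F3004). Machine vertices: (156.240,262.010) → (154.914,265.210) → (151.714,266.536) → (148.514,265.210) → (147.188,262.010) → (148.514,258.810) → (151.714,257.484) → (154.914,258.810) → (156.240,262.010). Closed: final G1 returns to the first vertex.

**Shape 2** — `<path>` regular polygon, stroke `#008000` → engrave (S311, F3004). Machine vertices: (103.627,42.566) → (116.064,34.449) → (117.473,19.664) → (106.792,9.344) → (92.064,11.261) → (84.380,23.971) → (89.526,37.903) → (103.627,42.566). Closed: final G1 returns to the first vertex.

**Shape 3** — `<path>` open polyline, stroke `#008000` → engrave (S311, F3004). Machine vertices: (17.348,108.566) → (240.469,181.553) → (66.396,251.598) → (175.629,103.227). Open path.

G21
G90
G0 X156.240 Y262.010
M3 S311
G01 X154.914 Y265.210 F3004
G01 X151.714 Y266.536
G01 X148.514 Y265.210
G01 X147.188 Y262.010
G01 X148.514 Y258.810
G01 X151.714 Y257.484
G01 X154.914 Y258.810
G01 X156.240 Y262.010
M5
G0 X103.627 Y42.566
M3 S311
G01 X116.064 Y34.449 F3004
G01 X117.473 Y19.664
G01 X106.792 Y9.344
G01 X92.064 Y11.261
G01 X84.380 Y23.971
G01 X89.526 Y37.903
G01 X103.627 Y42.566
M5
G0 X17.348 Y108.566
M3 S311
G01 X240.469 Y181.553 F3004
G01 X66.396 Y251.598
G01 X175.629 Y103.227
M5
G0 X0.000 Y0.000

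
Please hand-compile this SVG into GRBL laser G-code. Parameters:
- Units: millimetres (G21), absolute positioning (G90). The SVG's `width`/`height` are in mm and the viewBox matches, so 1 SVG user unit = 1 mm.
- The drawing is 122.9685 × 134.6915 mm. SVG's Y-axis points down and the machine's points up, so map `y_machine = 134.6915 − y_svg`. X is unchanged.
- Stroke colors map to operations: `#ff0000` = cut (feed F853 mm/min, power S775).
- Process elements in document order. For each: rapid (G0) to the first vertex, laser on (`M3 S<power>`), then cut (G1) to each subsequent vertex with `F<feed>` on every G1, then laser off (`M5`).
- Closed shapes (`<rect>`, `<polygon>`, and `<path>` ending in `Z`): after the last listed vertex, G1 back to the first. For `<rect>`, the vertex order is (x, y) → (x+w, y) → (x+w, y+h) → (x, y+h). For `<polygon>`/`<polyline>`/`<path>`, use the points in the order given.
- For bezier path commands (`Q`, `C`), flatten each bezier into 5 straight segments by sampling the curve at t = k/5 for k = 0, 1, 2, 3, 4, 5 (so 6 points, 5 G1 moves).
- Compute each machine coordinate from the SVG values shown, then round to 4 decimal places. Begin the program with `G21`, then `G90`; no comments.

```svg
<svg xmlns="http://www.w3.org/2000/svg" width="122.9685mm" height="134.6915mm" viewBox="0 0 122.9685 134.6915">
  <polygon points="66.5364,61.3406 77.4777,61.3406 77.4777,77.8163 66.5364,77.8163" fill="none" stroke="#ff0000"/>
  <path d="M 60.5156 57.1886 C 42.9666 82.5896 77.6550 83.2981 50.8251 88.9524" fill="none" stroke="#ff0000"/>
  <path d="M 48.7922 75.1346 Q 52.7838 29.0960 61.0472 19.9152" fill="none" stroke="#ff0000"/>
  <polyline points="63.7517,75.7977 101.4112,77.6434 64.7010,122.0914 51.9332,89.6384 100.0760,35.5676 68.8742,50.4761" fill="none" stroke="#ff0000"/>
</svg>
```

viewBox `0 0 122.9685 134.6915` with mm width/height → 1 unit = 1 mm. Flip: y_m = 134.6915 − y_svg.

**Shape 1** — `<polygon>` rectangle, stroke `#ff0000` → cut (S775, F853). Machine vertices: (66.5364,73.3509) → (77.4777,73.3509) → (77.4777,56.8752) → (66.5364,56.8752) → (66.5364,73.3509). Closed: final G1 returns to the first vertex.

**Shape 2** — `<path>` cubic bezier, stroke `#ff0000` → cut (S775, F853). Control points (SVG): P0=(60.5156,57.1886), P1=(42.9666,82.5896), P2=(77.6550,83.2981), P3=(50.8251,88.9524); sampled at t=k/5. Machine vertices: (60.5156,77.5029) → (55.3446,64.9883) → (57.2504,56.9772) → (60.7726,52.0471) → (60.4509,48.7753) → (50.8251,45.7391). Open path.

**Shape 3** — `<path>` quadratic bezier, stroke `#ff0000` → cut (S775, F853). Control points (SVG): P0=(48.7922,75.1346), P1=(52.7838,29.0960), P2=(61.0472,19.9152); sampled at t=k/5. Machine vertices: (48.7922,59.5569) → (50.5597,76.4980) → (52.6690,90.4905) → (55.1200,101.5344) → (57.9127,109.6297) → (61.0472,114.7763). Open path.

**Shape 4** — `<polyline>` open polyline, stroke `#ff0000` → cut (S775, F853). Machine vertices: (63.7517,58.8938) → (101.4112,57.0481) → (64.7010,12.6001) → (51.9332,45.0531) → (100.0760,99.1239) → (68.8742,84.2154). Open path.

G21
G90
G0 X66.5364 Y73.3509
M3 S775
G1 X77.4777 Y73.3509 F853
G1 X77.4777 Y56.8752 F853
G1 X66.5364 Y56.8752 F853
G1 X66.5364 Y73.3509 F853
M5
G0 X60.5156 Y77.5029
M3 S775
G1 X55.3446 Y64.9883 F853
G1 X57.2504 Y56.9772 F853
G1 X60.7726 Y52.0471 F853
G1 X60.4509 Y48.7753 F853
G1 X50.8251 Y45.7391 F853
M5
G0 X48.7922 Y59.5569
M3 S775
G1 X50.5597 Y76.4980 F853
G1 X52.6690 Y90.4905 F853
G1 X55.1200 Y101.5344 F853
G1 X57.9127 Y109.6297 F853
G1 X61.0472 Y114.7763 F853
M5
G0 X63.7517 Y58.8938
M3 S775
G1 X101.4112 Y57.0481 F853
G1 X64.7010 Y12.6001 F853
G1 X51.9332 Y45.0531 F853
G1 X100.0760 Y99.1239 F853
G1 X68.8742 Y84.2154 F853
M5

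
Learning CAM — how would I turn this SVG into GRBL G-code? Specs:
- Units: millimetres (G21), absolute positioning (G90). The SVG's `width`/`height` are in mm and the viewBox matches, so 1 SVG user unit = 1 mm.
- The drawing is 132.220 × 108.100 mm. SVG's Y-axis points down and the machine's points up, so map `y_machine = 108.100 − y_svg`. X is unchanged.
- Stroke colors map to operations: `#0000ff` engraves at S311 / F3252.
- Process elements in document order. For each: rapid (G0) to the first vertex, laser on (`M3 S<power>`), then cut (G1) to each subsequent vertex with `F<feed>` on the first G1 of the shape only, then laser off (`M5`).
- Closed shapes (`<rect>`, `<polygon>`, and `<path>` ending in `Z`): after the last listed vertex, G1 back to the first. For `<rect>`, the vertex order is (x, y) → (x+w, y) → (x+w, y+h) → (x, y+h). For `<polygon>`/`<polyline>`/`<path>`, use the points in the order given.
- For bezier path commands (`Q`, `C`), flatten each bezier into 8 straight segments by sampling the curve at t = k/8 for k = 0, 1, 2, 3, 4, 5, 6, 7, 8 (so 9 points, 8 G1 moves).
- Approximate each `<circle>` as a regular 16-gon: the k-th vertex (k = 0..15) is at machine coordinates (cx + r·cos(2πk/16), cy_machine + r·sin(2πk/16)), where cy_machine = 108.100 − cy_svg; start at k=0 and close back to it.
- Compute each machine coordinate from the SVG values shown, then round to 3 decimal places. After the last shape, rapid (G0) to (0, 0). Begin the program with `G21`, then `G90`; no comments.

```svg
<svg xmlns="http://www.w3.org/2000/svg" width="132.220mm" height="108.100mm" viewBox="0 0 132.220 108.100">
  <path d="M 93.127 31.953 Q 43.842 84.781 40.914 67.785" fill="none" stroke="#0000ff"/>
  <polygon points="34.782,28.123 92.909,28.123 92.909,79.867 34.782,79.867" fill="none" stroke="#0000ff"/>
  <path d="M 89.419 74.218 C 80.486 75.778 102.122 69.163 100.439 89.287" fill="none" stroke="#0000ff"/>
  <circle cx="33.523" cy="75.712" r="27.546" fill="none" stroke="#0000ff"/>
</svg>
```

viewBox `0 0 132.220 108.100` with mm width/height → 1 unit = 1 mm. Flip: y_m = 108.100 − y_svg.

**Shape 1** — `<path>` quadratic bezier, stroke `#0000ff` → engrave (S311, F3252). Control points (SVG): P0=(93.127,31.953), P1=(43.842,84.781), P2=(40.914,67.785); sampled at t=k/8. Machine vertices: (93.127,76.147) → (81.530,64.031) → (71.382,54.097) → (62.682,46.345) → (55.431,40.775) → (49.629,37.387) → (45.275,36.181) → (42.370,37.157) → (40.914,40.315). Open path.

**Shape 2** — `<polygon>` rectangle, stroke `#0000ff` → engrave (S311, F3252). Machine vertices: (34.782,79.977) → (92.909,79.977) → (92.909,28.233) → (34.782,28.233) → (34.782,79.977). Closed: final G1 returns to the first vertex.

**Shape 3** — `<path>` cubic bezier, stroke `#0000ff` → engrave (S311, F3252). Control points (SVG): P0=(89.419,74.218), P1=(80.486,75.778), P2=(102.122,69.163), P3=(100.439,89.287); sampled at t=k/8. Machine vertices: (89.419,33.882) → (87.397,33.612) → (87.609,33.699) → (89.424,33.735) → (92.210,33.309) → (95.336,32.013) → (98.171,29.438) → (100.082,25.174) → (100.439,18.813). Open path.

**Shape 4** — `<circle>` circle, stroke `#0000ff` → engrave (S311, F3252). Machine vertices: (61.069,32.388) → (58.972,42.929) → (53.001,51.866) → (44.064,57.837) → (33.523,59.934) → (22.982,57.837) → (14.045,51.866) → (8.074,42.929) → (5.977,32.388) → (8.074,21.847) → (14.045,12.910) → (22.982,6.939) → (33.523,4.842) → (44.064,6.939) → (53.001,12.910) → (58.972,21.847) → (61.069,32.388). Closed: final G1 returns to the first vertex.

G21
G90
G0 X93.127 Y76.147
M3 S311
G1 X81.530 Y64.031 F3252
G1 X71.382 Y54.097
G1 X62.682 Y46.345
G1 X55.431 Y40.775
G1 X49.629 Y37.387
G1 X45.275 Y36.181
G1 X42.370 Y37.157
G1 X40.914 Y40.315
M5
G0 X34.782 Y79.977
M3 S311
G1 X92.909 Y79.977 F3252
G1 X92.909 Y28.233
G1 X34.782 Y28.233
G1 X34.782 Y79.977
M5
G0 X89.419 Y33.882
M3 S311
G1 X87.397 Y33.612 F3252
G1 X87.609 Y33.699
G1 X89.424 Y33.735
G1 X92.210 Y33.309
G1 X95.336 Y32.013
G1 X98.171 Y29.438
G1 X100.082 Y25.174
G1 X100.439 Y18.813
M5
G0 X61.069 Y32.388
M3 S311
G1 X58.972 Y42.929 F3252
G1 X53.001 Y51.866
G1 X44.064 Y57.837
G1 X33.523 Y59.934
G1 X22.982 Y57.837
G1 X14.045 Y51.866
G1 X8.074 Y42.929
G1 X5.977 Y32.388
G1 X8.074 Y21.847
G1 X14.045 Y12.910
G1 X22.982 Y6.939
G1 X33.523 Y4.842
G1 X44.064 Y6.939
G1 X53.001 Y12.910
G1 X58.972 Y21.847
G1 X61.069 Y32.388
M5
G0 X0.000 Y0.000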